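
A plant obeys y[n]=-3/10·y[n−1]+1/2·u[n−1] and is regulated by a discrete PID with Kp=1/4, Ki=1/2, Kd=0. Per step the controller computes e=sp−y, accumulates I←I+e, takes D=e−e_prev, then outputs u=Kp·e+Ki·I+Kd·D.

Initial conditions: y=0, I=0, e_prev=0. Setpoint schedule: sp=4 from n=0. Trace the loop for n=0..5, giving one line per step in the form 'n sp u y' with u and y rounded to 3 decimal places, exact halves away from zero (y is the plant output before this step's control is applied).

(exact arithmetic carried between steps; '≈' marks a value shown rounded to 6 d.p. or computed from one; I and e_prev carry over from the previous line; the table rounds u and y to 3 d.p., halves away from zero)
n=0: y=0, sp=4, e=sp−y=4; I=4, D=e−e_prev=4; u=1/4·4+1/2·4+0·4=3; next y=-3/10·0+1/2·3=1.5
n=1: y=1.5, sp=4, e=sp−y=2.5; I=6.5, D=e−e_prev=-1.5; u=1/4·2.5+1/2·6.5+0·(-1.5)=3.875; next y=-3/10·1.5+1/2·3.875=1.4875
n=2: y=1.4875, sp=4, e=sp−y=2.5125; I=9.0125, D=e−e_prev=0.0125; u=1/4·2.5125+1/2·9.0125+0·0.0125=5.134375; next y=-3/10·1.4875+1/2·5.134375≈2.120938
n=3: y≈2.120938, sp=4, e=sp−y≈1.879063; I≈10.891563, D=e−e_prev≈-0.633438; u=1/4·1.879063+1/2·10.891563+0·(-0.633438)≈5.915547; next y=-3/10·2.120938+1/2·5.915547≈2.321492
n=4: y≈2.321492, sp=4, e=sp−y≈1.678508; I≈12.570070, D=e−e_prev≈-0.200555; u=1/4·1.678508+1/2·12.570070+0·(-0.200555)≈6.704662; next y=-3/10·2.321492+1/2·6.704662≈2.655883
n=5: y≈2.655883, sp=4, e=sp−y≈1.344117; I≈13.914187, D=e−e_prev≈-0.334391; u=1/4·1.344117+1/2·13.914187+0·(-0.334391)≈7.293123; next y=-3/10·2.655883+1/2·7.293123≈2.849796

0 4 3.000 0.000
1 4 3.875 1.500
2 4 5.134 1.488
3 4 5.916 2.121
4 4 6.705 2.321
5 4 7.293 2.656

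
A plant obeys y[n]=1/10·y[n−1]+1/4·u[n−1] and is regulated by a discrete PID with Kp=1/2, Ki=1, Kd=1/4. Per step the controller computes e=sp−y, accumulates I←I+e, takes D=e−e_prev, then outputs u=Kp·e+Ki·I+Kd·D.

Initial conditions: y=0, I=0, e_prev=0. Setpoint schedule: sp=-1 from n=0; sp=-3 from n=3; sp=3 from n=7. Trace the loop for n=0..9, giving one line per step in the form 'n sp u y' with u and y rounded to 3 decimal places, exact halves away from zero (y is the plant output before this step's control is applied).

0 -1 -1.750 0.000
1 -1 -1.734 -0.438
2 -1 -2.337 -0.477
3 -3 -6.099 -0.632
4 -3 -6.332 -1.588
5 -3 -7.714 -1.742
6 -3 -8.379 -2.103
7 3 1.487 -2.305
8 3 0.961 0.141
9 3 4.233 0.254

(exact arithmetic carried between steps; '≈' marks a value shown rounded to 6 d.p. or computed from one; I and e_prev carry over from the previous line; the table rounds u and y to 3 d.p., halves away from zero)
n=0: y=0, sp=-1, e=sp−y=-1; I=-1, D=e−e_prev=-1; u=1/2·(-1)+1·(-1)+1/4·(-1)=-1.75; next y=1/10·0+1/4·(-1.75)=-0.4375
n=1: y=-0.4375, sp=-1, e=sp−y=-0.5625; I=-1.5625, D=e−e_prev=0.4375; u=1/2·(-0.5625)+1·(-1.5625)+1/4·0.4375=-1.734375; next y=1/10·(-0.4375)+1/4·(-1.734375)≈-0.477344
n=2: y≈-0.477344, sp=-1, e=sp−y≈-0.522656; I≈-2.085156, D=e−e_prev≈0.039844; u=1/2·(-0.522656)+1·(-2.085156)+1/4·0.039844≈-2.336523; next y=1/10·(-0.477344)+1/4·(-2.336523)≈-0.631865
n=3: y≈-0.631865, sp=-3, e=sp−y≈-2.368135; I≈-4.453291, D=e−e_prev≈-1.845479; u=1/2·(-2.368135)+1·(-4.453291)+1/4·(-1.845479)≈-6.098728; next y=1/10·(-0.631865)+1/4·(-6.098728)≈-1.587869
n=4: y≈-1.587869, sp=-3, e=sp−y≈-1.412131; I≈-5.865422, D=e−e_prev≈0.956003; u=1/2·(-1.412131)+1·(-5.865422)+1/4·0.956003≈-6.332487; next y=1/10·(-1.587869)+1/4·(-6.332487)≈-1.741909
n=5: y≈-1.741909, sp=-3, e=sp−y≈-1.258091; I≈-7.123514, D=e−e_prev≈0.154040; u=1/2·(-1.258091)+1·(-7.123514)+1/4·0.154040≈-7.714049; next y=1/10·(-1.741909)+1/4·(-7.714049)≈-2.102703
n=6: y≈-2.102703, sp=-3, e=sp−y≈-0.897297; I≈-8.020811, D=e−e_prev≈0.360795; u=1/2·(-0.897297)+1·(-8.020811)+1/4·0.360795≈-8.379260; next y=1/10·(-2.102703)+1/4·(-8.379260)≈-2.305085
n=7: y≈-2.305085, sp=3, e=sp−y≈5.305085; I≈-2.715725, D=e−e_prev≈6.202382; u=1/2·5.305085+1·(-2.715725)+1/4·6.202382≈1.487413; next y=1/10·(-2.305085)+1/4·1.487413≈0.141345
n=8: y≈0.141345, sp=3, e=sp−y≈2.858655; I≈0.142930, D=e−e_prev≈-2.446430; u=1/2·2.858655+1·0.142930+1/4·(-2.446430)≈0.960650; next y=1/10·0.141345+1/4·0.960650≈0.254297
n=9: y≈0.254297, sp=3, e=sp−y≈2.745703; I≈2.888633, D=e−e_prev≈-0.112952; u=1/2·2.745703+1·2.888633+1/4·(-0.112952)≈4.233246; next y=1/10·0.254297+1/4·4.233246≈1.083741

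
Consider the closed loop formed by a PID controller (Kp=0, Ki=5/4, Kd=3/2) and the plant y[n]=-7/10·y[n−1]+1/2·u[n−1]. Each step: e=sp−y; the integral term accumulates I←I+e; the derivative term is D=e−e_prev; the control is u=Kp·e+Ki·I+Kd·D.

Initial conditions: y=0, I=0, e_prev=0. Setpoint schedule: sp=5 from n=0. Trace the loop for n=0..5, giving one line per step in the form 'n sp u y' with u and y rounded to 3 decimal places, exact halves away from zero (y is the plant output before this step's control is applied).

0 5 13.750 0.000
1 5 -6.406 6.875
2 5 42.512 -8.016
3 5 -59.481 26.867
4 5 172.898 -48.547
5 5 -337.983 120.432

(exact arithmetic carried between steps; '≈' marks a value shown rounded to 6 d.p. or computed from one; I and e_prev carry over from the previous line; the table rounds u and y to 3 d.p., halves away from zero)
n=0: y=0, sp=5, e=sp−y=5; I=5, D=e−e_prev=5; u=0·5+5/4·5+3/2·5=13.75; next y=-7/10·0+1/2·13.75=6.875
n=1: y=6.875, sp=5, e=sp−y=-1.875; I=3.125, D=e−e_prev=-6.875; u=0·(-1.875)+5/4·3.125+3/2·(-6.875)=-6.40625; next y=-7/10·6.875+1/2·(-6.40625)=-8.015625
n=2: y=-8.015625, sp=5, e=sp−y=13.015625; I=16.140625, D=e−e_prev=14.890625; u=0·13.015625+5/4·16.140625+3/2·14.890625≈42.511719; next y=-7/10·(-8.015625)+1/2·42.511719≈26.866797
n=3: y≈26.866797, sp=5, e=sp−y≈-21.866797; I≈-5.726172, D=e−e_prev≈-34.882422; u=0·(-21.866797)+5/4·(-5.726172)+3/2·(-34.882422)≈-59.481348; next y=-7/10·26.866797+1/2·(-59.481348)≈-48.547432
n=4: y≈-48.547432, sp=5, e=sp−y≈53.547432; I≈47.821260, D=e−e_prev≈75.414229; u=0·53.547432+5/4·47.821260+3/2·75.414229≈172.897917; next y=-7/10·(-48.547432)+1/2·172.897917≈120.432161
n=5: y≈120.432161, sp=5, e=sp−y≈-115.432161; I≈-67.610901, D=e−e_prev≈-168.979593; u=0·(-115.432161)+5/4·(-67.610901)+3/2·(-168.979593)≈-337.983015; next y=-7/10·120.432161+1/2·(-337.983015)≈-253.294020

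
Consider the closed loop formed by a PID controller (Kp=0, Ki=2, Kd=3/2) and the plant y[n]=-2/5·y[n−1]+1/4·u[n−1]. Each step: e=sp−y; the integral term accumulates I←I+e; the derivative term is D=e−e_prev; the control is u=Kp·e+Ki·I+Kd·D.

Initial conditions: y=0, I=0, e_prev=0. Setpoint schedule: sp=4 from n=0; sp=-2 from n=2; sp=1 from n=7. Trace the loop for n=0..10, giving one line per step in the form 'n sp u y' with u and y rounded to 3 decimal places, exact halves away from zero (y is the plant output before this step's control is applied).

0 4 14.000 0.000
1 4 3.750 3.500
2 -2 2.869 -0.463
3 -2 -1.926 0.902
4 -2 0.423 -0.842
5 -2 -9.007 0.443
6 -2 -1.915 -2.429
7 1 -5.090 0.493
8 1 2.676 -1.470
9 1 -4.872 1.257
10 1 9.126 -1.721

(exact arithmetic carried between steps; '≈' marks a value shown rounded to 6 d.p. or computed from one; I and e_prev carry over from the previous line; the table rounds u and y to 3 d.p., halves away from zero)
n=0: y=0, sp=4, e=sp−y=4; I=4, D=e−e_prev=4; u=0·4+2·4+3/2·4=14; next y=-2/5·0+1/4·14=3.5
n=1: y=3.5, sp=4, e=sp−y=0.5; I=4.5, D=e−e_prev=-3.5; u=0·0.5+2·4.5+3/2·(-3.5)=3.75; next y=-2/5·3.5+1/4·3.75=-0.4625
n=2: y=-0.4625, sp=-2, e=sp−y=-1.5375; I=2.9625, D=e−e_prev=-2.0375; u=0·(-1.5375)+2·2.9625+3/2·(-2.0375)=2.86875; next y=-2/5·(-0.4625)+1/4·2.86875≈0.902188
n=3: y≈0.902188, sp=-2, e=sp−y≈-2.902188; I≈0.060313, D=e−e_prev≈-1.364688; u=0·(-2.902188)+2·0.060313+3/2·(-1.364688)≈-1.926406; next y=-2/5·0.902188+1/4·(-1.926406)≈-0.842477
n=4: y≈-0.842477, sp=-2, e=sp−y≈-1.157523; I≈-1.097211, D=e−e_prev≈1.744664; u=0·(-1.157523)+2·(-1.097211)+3/2·1.744664≈0.422574; next y=-2/5·(-0.842477)+1/4·0.422574≈0.442634
n=5: y≈0.442634, sp=-2, e=sp−y≈-2.442634; I≈-3.539845, D=e−e_prev≈-1.285111; u=0·(-2.442634)+2·(-3.539845)+3/2·(-1.285111)≈-9.007356; next y=-2/5·0.442634+1/4·(-9.007356)≈-2.428893
n=6: y≈-2.428893, sp=-2, e=sp−y≈0.428893; I≈-3.110952, D=e−e_prev≈2.871527; u=0·0.428893+2·(-3.110952)+3/2·2.871527≈-1.914614; next y=-2/5·(-2.428893)+1/4·(-1.914614)≈0.492904
n=7: y≈0.492904, sp=1, e=sp−y≈0.507096; I≈-2.603856, D=e−e_prev≈0.078204; u=0·0.507096+2·(-2.603856)+3/2·0.078204≈-5.090406; next y=-2/5·0.492904+1/4·(-5.090406)≈-1.469763
n=8: y≈-1.469763, sp=1, e=sp−y≈2.469763; I≈-0.134093, D=e−e_prev≈1.962666; u=0·2.469763+2·(-0.134093)+3/2·1.962666≈2.675814; next y=-2/5·(-1.469763)+1/4·2.675814≈1.256859
n=9: y≈1.256859, sp=1, e=sp−y≈-0.256859; I≈-0.390952, D=e−e_prev≈-2.726622; u=0·(-0.256859)+2·(-0.390952)+3/2·(-2.726622)≈-4.871836; next y=-2/5·1.256859+1/4·(-4.871836)≈-1.720702
n=10: y≈-1.720702, sp=1, e=sp−y≈2.720702; I≈2.329751, D=e−e_prev≈2.977561; u=0·2.720702+2·2.329751+3/2·2.977561≈9.125843; next y=-2/5·(-1.720702)+1/4·9.125843≈2.969742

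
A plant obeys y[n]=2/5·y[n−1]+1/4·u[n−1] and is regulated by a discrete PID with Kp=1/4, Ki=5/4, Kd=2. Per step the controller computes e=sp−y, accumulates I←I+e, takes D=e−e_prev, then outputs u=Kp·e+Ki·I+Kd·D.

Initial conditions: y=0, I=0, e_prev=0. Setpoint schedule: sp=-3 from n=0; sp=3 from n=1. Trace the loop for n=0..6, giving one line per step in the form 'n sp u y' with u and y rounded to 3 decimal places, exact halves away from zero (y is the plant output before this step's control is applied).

0 -3 -10.500 0.000
1 3 21.938 -2.625
2 3 -12.989 4.434
3 3 20.014 -1.474
4 3 -6.816 4.414
5 3 18.425 0.062
6 3 -2.600 4.631

(exact arithmetic carried between steps; '≈' marks a value shown rounded to 6 d.p. or computed from one; I and e_prev carry over from the previous line; the table rounds u and y to 3 d.p., halves away from zero)
n=0: y=0, sp=-3, e=sp−y=-3; I=-3, D=e−e_prev=-3; u=1/4·(-3)+5/4·(-3)+2·(-3)=-10.5; next y=2/5·0+1/4·(-10.5)=-2.625
n=1: y=-2.625, sp=3, e=sp−y=5.625; I=2.625, D=e−e_prev=8.625; u=1/4·5.625+5/4·2.625+2·8.625=21.9375; next y=2/5·(-2.625)+1/4·21.9375=4.434375
n=2: y=4.434375, sp=3, e=sp−y=-1.434375; I=1.190625, D=e−e_prev=-7.059375; u=1/4·(-1.434375)+5/4·1.190625+2·(-7.059375)≈-12.989063; next y=2/5·4.434375+1/4·(-12.989063)≈-1.473516
n=3: y≈-1.473516, sp=3, e=sp−y≈4.473516; I≈5.664141, D=e−e_prev≈5.907891; u=1/4·4.473516+5/4·5.664141+2·5.907891≈20.014336; next y=2/5·(-1.473516)+1/4·20.014336≈4.414178
n=4: y≈4.414178, sp=3, e=sp−y≈-1.414178; I≈4.249963, D=e−e_prev≈-5.887693; u=1/4·(-1.414178)+5/4·4.249963+2·(-5.887693)≈-6.816478; next y=2/5·4.414178+1/4·(-6.816478)≈0.061552
n=5: y≈0.061552, sp=3, e=sp−y≈2.938448; I≈7.188411, D=e−e_prev≈4.352626; u=1/4·2.938448+5/4·7.188411+2·4.352626≈18.425378; next y=2/5·0.061552+1/4·18.425378≈4.630965
n=6: y≈4.630965, sp=3, e=sp−y≈-1.630965; I≈5.557446, D=e−e_prev≈-4.569413; u=1/4·(-1.630965)+5/4·5.557446+2·(-4.569413)≈-2.599761; next y=2/5·4.630965+1/4·(-2.599761)≈1.202446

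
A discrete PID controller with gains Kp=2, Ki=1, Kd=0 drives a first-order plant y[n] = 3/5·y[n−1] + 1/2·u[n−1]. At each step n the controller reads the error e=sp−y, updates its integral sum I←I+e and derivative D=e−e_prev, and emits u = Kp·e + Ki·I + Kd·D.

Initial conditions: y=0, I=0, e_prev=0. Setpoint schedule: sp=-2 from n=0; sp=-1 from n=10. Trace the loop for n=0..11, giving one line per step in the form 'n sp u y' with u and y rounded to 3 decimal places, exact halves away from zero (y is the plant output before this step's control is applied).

0 -2 -6.000 0.000
1 -2 1.000 -3.000
2 -2 -3.100 -1.300
3 -2 -0.710 -2.330
4 -2 -2.111 -1.753
5 -2 -1.295 -2.107
6 -2 -1.774 -1.912
7 -2 -1.495 -2.034
8 -2 -1.659 -1.968
9 -2 -1.564 -2.010
10 -1 1.380 -1.988
11 -1 -2.088 -0.503

(exact arithmetic carried between steps; '≈' marks a value shown rounded to 6 d.p. or computed from one; I and e_prev carry over from the previous line; the table rounds u and y to 3 d.p., halves away from zero)
n=0: y=0, sp=-2, e=sp−y=-2; I=-2, D=e−e_prev=-2; u=2·(-2)+1·(-2)+0·(-2)=-6; next y=3/5·0+1/2·(-6)=-3
n=1: y=-3, sp=-2, e=sp−y=1; I=-1, D=e−e_prev=3; u=2·1+1·(-1)+0·3=1; next y=3/5·(-3)+1/2·1=-1.3
n=2: y=-1.3, sp=-2, e=sp−y=-0.7; I=-1.7, D=e−e_prev=-1.7; u=2·(-0.7)+1·(-1.7)+0·(-1.7)=-3.1; next y=3/5·(-1.3)+1/2·(-3.1)=-2.33
n=3: y=-2.33, sp=-2, e=sp−y=0.33; I=-1.37, D=e−e_prev=1.03; u=2·0.33+1·(-1.37)+0·1.03=-0.71; next y=3/5·(-2.33)+1/2·(-0.71)=-1.753
n=4: y=-1.753, sp=-2, e=sp−y=-0.247; I=-1.617, D=e−e_prev=-0.577; u=2·(-0.247)+1·(-1.617)+0·(-0.577)=-2.111; next y=3/5·(-1.753)+1/2·(-2.111)=-2.1073
n=5: y=-2.1073, sp=-2, e=sp−y=0.1073; I=-1.5097, D=e−e_prev=0.3543; u=2·0.1073+1·(-1.5097)+0·0.3543=-1.2951; next y=3/5·(-2.1073)+1/2·(-1.2951)=-1.91193
n=6: y=-1.91193, sp=-2, e=sp−y=-0.08807; I=-1.59777, D=e−e_prev=-0.19537; u=2·(-0.08807)+1·(-1.59777)+0·(-0.19537)=-1.77391; next y=3/5·(-1.91193)+1/2·(-1.77391)=-2.034113
n=7: y=-2.034113, sp=-2, e=sp−y=0.034113; I=-1.563657, D=e−e_prev=0.122183; u=2·0.034113+1·(-1.563657)+0·0.122183=-1.495431; next y=3/5·(-2.034113)+1/2·(-1.495431)≈-1.968183
n=8: y≈-1.968183, sp=-2, e=sp−y≈-0.031817; I≈-1.595474, D=e−e_prev≈-0.065930; u=2·(-0.031817)+1·(-1.595474)+0·(-0.065930)≈-1.659107; next y=3/5·(-1.968183)+1/2·(-1.659107)≈-2.010464
n=9: y≈-2.010464, sp=-2, e=sp−y≈0.010464; I≈-1.585010, D=e−e_prev≈0.042280; u=2·0.010464+1·(-1.585010)+0·0.042280≈-1.564083; next y=3/5·(-2.010464)+1/2·(-1.564083)≈-1.988320
n=10: y≈-1.988320, sp=-1, e=sp−y≈0.988320; I≈-0.596690, D=e−e_prev≈0.977856; u=2·0.988320+1·(-0.596690)+0·0.977856≈1.379949; next y=3/5·(-1.988320)+1/2·1.379949≈-0.503017
n=11: y≈-0.503017, sp=-1, e=sp−y≈-0.496983; I≈-1.093673, D=e−e_prev≈-1.485302; u=2·(-0.496983)+1·(-1.093673)+0·(-1.485302)≈-2.087638; next y=3/5·(-0.503017)+1/2·(-2.087638)≈-1.345630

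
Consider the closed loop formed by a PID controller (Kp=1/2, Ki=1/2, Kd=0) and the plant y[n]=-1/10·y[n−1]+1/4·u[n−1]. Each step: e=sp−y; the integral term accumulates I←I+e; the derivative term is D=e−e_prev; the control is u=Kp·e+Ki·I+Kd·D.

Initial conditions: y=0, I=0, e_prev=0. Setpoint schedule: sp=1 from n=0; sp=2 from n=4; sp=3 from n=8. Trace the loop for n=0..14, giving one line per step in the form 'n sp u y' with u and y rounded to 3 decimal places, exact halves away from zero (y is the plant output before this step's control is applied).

0 1 1.000 0.000
1 1 1.250 0.250
2 1 1.588 0.288
3 1 1.863 0.368
4 2 3.118 0.429
5 2 3.596 0.737
6 2 4.139 0.825
7 2 4.599 0.952
8 3 6.021 1.055
9 3 6.648 1.400
10 3 7.326 1.522
11 3 7.908 1.679
12 3 8.439 1.809
13 3 8.914 1.929
14 3 9.343 2.036

(exact arithmetic carried between steps; '≈' marks a value shown rounded to 6 d.p. or computed from one; I and e_prev carry over from the previous line; the table rounds u and y to 3 d.p., halves away from zero)
n=0: y=0, sp=1, e=sp−y=1; I=1, D=e−e_prev=1; u=1/2·1+1/2·1+0·1=1; next y=-1/10·0+1/4·1=0.25
n=1: y=0.25, sp=1, e=sp−y=0.75; I=1.75, D=e−e_prev=-0.25; u=1/2·0.75+1/2·1.75+0·(-0.25)=1.25; next y=-1/10·0.25+1/4·1.25=0.2875
n=2: y=0.2875, sp=1, e=sp−y=0.7125; I=2.4625, D=e−e_prev=-0.0375; u=1/2·0.7125+1/2·2.4625+0·(-0.0375)=1.5875; next y=-1/10·0.2875+1/4·1.5875=0.368125
n=3: y=0.368125, sp=1, e=sp−y=0.631875; I=3.094375, D=e−e_prev=-0.080625; u=1/2·0.631875+1/2·3.094375+0·(-0.080625)=1.863125; next y=-1/10·0.368125+1/4·1.863125≈0.428969
n=4: y≈0.428969, sp=2, e=sp−y≈1.571031; I≈4.665406, D=e−e_prev≈0.939156; u=1/2·1.571031+1/2·4.665406+0·0.939156≈3.118219; next y=-1/10·0.428969+1/4·3.118219≈0.736658
n=5: y≈0.736658, sp=2, e=sp−y≈1.263342; I≈5.928748, D=e−e_prev≈-0.307689; u=1/2·1.263342+1/2·5.928748+0·(-0.307689)≈3.596045; next y=-1/10·0.736658+1/4·3.596045≈0.825346
n=6: y≈0.825346, sp=2, e=sp−y≈1.174654; I≈7.103403, D=e−e_prev≈-0.088688; u=1/2·1.174654+1/2·7.103403+0·(-0.088688)≈4.139029; next y=-1/10·0.825346+1/4·4.139029≈0.952223
n=7: y≈0.952223, sp=2, e=sp−y≈1.047777; I≈8.151180, D=e−e_prev≈-0.126877; u=1/2·1.047777+1/2·8.151180+0·(-0.126877)≈4.599479; next y=-1/10·0.952223+1/4·4.599479≈1.054647
n=8: y≈1.054647, sp=3, e=sp−y≈1.945353; I≈10.096533, D=e−e_prev≈0.897575; u=1/2·1.945353+1/2·10.096533+0·0.897575≈6.020943; next y=-1/10·1.054647+1/4·6.020943≈1.399771
n=9: y≈1.399771, sp=3, e=sp−y≈1.600229; I≈11.696762, D=e−e_prev≈-0.345123; u=1/2·1.600229+1/2·11.696762+0·(-0.345123)≈6.648495; next y=-1/10·1.399771+1/4·6.648495≈1.522147
n=10: y≈1.522147, sp=3, e=sp−y≈1.477853; I≈13.174615, D=e−e_prev≈-0.122376; u=1/2·1.477853+1/2·13.174615+0·(-0.122376)≈7.326234; next y=-1/10·1.522147+1/4·7.326234≈1.679344
n=11: y≈1.679344, sp=3, e=sp−y≈1.320656; I≈14.495271, D=e−e_prev≈-0.157197; u=1/2·1.320656+1/2·14.495271+0·(-0.157197)≈7.907964; next y=-1/10·1.679344+1/4·7.907964≈1.809057
n=12: y≈1.809057, sp=3, e=sp−y≈1.190943; I≈15.686215, D=e−e_prev≈-0.129713; u=1/2·1.190943+1/2·15.686215+0·(-0.129713)≈8.438579; next y=-1/10·1.809057+1/4·8.438579≈1.928739
n=13: y≈1.928739, sp=3, e=sp−y≈1.071261; I≈16.757476, D=e−e_prev≈-0.119683; u=1/2·1.071261+1/2·16.757476+0·(-0.119683)≈8.914368; next y=-1/10·1.928739+1/4·8.914368≈2.035718
n=14: y≈2.035718, sp=3, e=sp−y≈0.964282; I≈17.721757, D=e−e_prev≈-0.106979; u=1/2·0.964282+1/2·17.721757+0·(-0.106979)≈9.343020; next y=-1/10·2.035718+1/4·9.343020≈2.132183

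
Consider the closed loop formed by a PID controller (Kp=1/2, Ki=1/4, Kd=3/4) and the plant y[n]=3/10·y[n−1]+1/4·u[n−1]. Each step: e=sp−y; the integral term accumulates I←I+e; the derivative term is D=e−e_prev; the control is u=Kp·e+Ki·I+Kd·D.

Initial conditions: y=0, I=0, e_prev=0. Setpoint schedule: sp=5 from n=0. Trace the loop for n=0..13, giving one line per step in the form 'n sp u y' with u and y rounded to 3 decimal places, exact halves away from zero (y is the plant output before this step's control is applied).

(exact arithmetic carried between steps; '≈' marks a value shown rounded to 6 d.p. or computed from one; I and e_prev carry over from the previous line; the table rounds u and y to 3 d.p., halves away from zero)
n=0: y=0, sp=5, e=sp−y=5; I=5, D=e−e_prev=5; u=1/2·5+1/4·5+3/4·5=7.5; next y=3/10·0+1/4·7.5=1.875
n=1: y=1.875, sp=5, e=sp−y=3.125; I=8.125, D=e−e_prev=-1.875; u=1/2·3.125+1/4·8.125+3/4·(-1.875)=2.1875; next y=3/10·1.875+1/4·2.1875=1.109375
n=2: y=1.109375, sp=5, e=sp−y=3.890625; I=12.015625, D=e−e_prev=0.765625; u=1/2·3.890625+1/4·12.015625+3/4·0.765625≈5.523438; next y=3/10·1.109375+1/4·5.523438≈1.713672
n=3: y≈1.713672, sp=5, e=sp−y≈3.286328; I≈15.301953, D=e−e_prev≈-0.604297; u=1/2·3.286328+1/4·15.301953+3/4·(-0.604297)≈5.015430; next y=3/10·1.713672+1/4·5.015430≈1.767959
n=4: y≈1.767959, sp=5, e=sp−y≈3.232041; I≈18.533994, D=e−e_prev≈-0.054287; u=1/2·3.232041+1/4·18.533994+3/4·(-0.054287)≈6.208804; next y=3/10·1.767959+1/4·6.208804≈2.082589
n=5: y≈2.082589, sp=5, e=sp−y≈2.917411; I≈21.451406, D=e−e_prev≈-0.314630; u=1/2·2.917411+1/4·21.451406+3/4·(-0.314630)≈6.585585; next y=3/10·2.082589+1/4·6.585585≈2.271173
n=6: y≈2.271173, sp=5, e=sp−y≈2.728827; I≈24.180233, D=e−e_prev≈-0.188584; u=1/2·2.728827+1/4·24.180233+3/4·(-0.188584)≈7.268034; next y=3/10·2.271173+1/4·7.268034≈2.498360
n=7: y≈2.498360, sp=5, e=sp−y≈2.501640; I≈26.681872, D=e−e_prev≈-0.227187; u=1/2·2.501640+1/4·26.681872+3/4·(-0.227187)≈7.750897; next y=3/10·2.498360+1/4·7.750897≈2.687232
n=8: y≈2.687232, sp=5, e=sp−y≈2.312768; I≈28.994640, D=e−e_prev≈-0.188872; u=1/2·2.312768+1/4·28.994640+3/4·(-0.188872)≈8.263390; next y=3/10·2.687232+1/4·8.263390≈2.872017
n=9: y≈2.872017, sp=5, e=sp−y≈2.127983; I≈31.122623, D=e−e_prev≈-0.184785; u=1/2·2.127983+1/4·31.122623+3/4·(-0.184785)≈8.706059; next y=3/10·2.872017+1/4·8.706059≈3.038120
n=10: y≈3.038120, sp=5, e=sp−y≈1.961880; I≈33.084503, D=e−e_prev≈-0.166103; u=1/2·1.961880+1/4·33.084503+3/4·(-0.166103)≈9.127489; next y=3/10·3.038120+1/4·9.127489≈3.193308
n=11: y≈3.193308, sp=5, e=sp−y≈1.806692; I≈34.891195, D=e−e_prev≈-0.155188; u=1/2·1.806692+1/4·34.891195+3/4·(-0.155188)≈9.509753; next y=3/10·3.193308+1/4·9.509753≈3.335431
n=12: y≈3.335431, sp=5, e=sp−y≈1.664569; I≈36.555764, D=e−e_prev≈-0.142123; u=1/2·1.664569+1/4·36.555764+3/4·(-0.142123)≈9.864634; next y=3/10·3.335431+1/4·9.864634≈3.466788
n=13: y≈3.466788, sp=5, e=sp−y≈1.533212; I≈38.088976, D=e−e_prev≈-0.131357; u=1/2·1.533212+1/4·38.088976+3/4·(-0.131357)≈10.190333; next y=3/10·3.466788+1/4·10.190333≈3.587619

0 5 7.500 0.000
1 5 2.188 1.875
2 5 5.523 1.109
3 5 5.015 1.714
4 5 6.209 1.768
5 5 6.586 2.083
6 5 7.268 2.271
7 5 7.751 2.498
8 5 8.263 2.687
9 5 8.706 2.872
10 5 9.127 3.038
11 5 9.510 3.193
12 5 9.865 3.335
13 5 10.190 3.467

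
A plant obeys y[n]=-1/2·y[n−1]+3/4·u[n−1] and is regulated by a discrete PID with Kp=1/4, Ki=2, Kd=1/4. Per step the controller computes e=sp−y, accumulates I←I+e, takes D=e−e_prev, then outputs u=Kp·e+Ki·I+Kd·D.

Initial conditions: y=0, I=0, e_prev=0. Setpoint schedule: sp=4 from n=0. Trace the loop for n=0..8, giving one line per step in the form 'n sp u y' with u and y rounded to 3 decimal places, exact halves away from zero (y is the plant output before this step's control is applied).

(exact arithmetic carried between steps; '≈' marks a value shown rounded to 6 d.p. or computed from one; I and e_prev carry over from the previous line; the table rounds u and y to 3 d.p., halves away from zero)
n=0: y=0, sp=4, e=sp−y=4; I=4, D=e−e_prev=4; u=1/4·4+2·4+1/4·4=10; next y=-1/2·0+3/4·10=7.5
n=1: y=7.5, sp=4, e=sp−y=-3.5; I=0.5, D=e−e_prev=-7.5; u=1/4·(-3.5)+2·0.5+1/4·(-7.5)=-1.75; next y=-1/2·7.5+3/4·(-1.75)=-5.0625
n=2: y=-5.0625, sp=4, e=sp−y=9.0625; I=9.5625, D=e−e_prev=12.5625; u=1/4·9.0625+2·9.5625+1/4·12.5625=24.53125; next y=-1/2·(-5.0625)+3/4·24.53125≈20.929688
n=3: y≈20.929688, sp=4, e=sp−y≈-16.929688; I≈-7.367188, D=e−e_prev≈-25.992188; u=1/4·(-16.929688)+2·(-7.367188)+1/4·(-25.992188)≈-25.464844; next y=-1/2·20.929688+3/4·(-25.464844)≈-29.563477
n=4: y≈-29.563477, sp=4, e=sp−y≈33.563477; I≈26.196289, D=e−e_prev≈50.493164; u=1/4·33.563477+2·26.196289+1/4·50.493164≈73.406738; next y=-1/2·(-29.563477)+3/4·73.406738≈69.836792
n=5: y≈69.836792, sp=4, e=sp−y≈-65.836792; I≈-39.640503, D=e−e_prev≈-99.400269; u=1/4·(-65.836792)+2·(-39.640503)+1/4·(-99.400269)≈-120.590271; next y=-1/2·69.836792+3/4·(-120.590271)≈-125.361099
n=6: y≈-125.361099, sp=4, e=sp−y≈129.361099; I≈89.720596, D=e−e_prev≈195.197891; u=1/4·129.361099+2·89.720596+1/4·195.197891≈260.580940; next y=-1/2·(-125.361099)+3/4·260.580940≈258.116255
n=7: y≈258.116255, sp=4, e=sp−y≈-254.116255; I≈-164.395658, D=e−e_prev≈-383.477354; u=1/4·(-254.116255)+2·(-164.395658)+1/4·(-383.477354)≈-488.189719; next y=-1/2·258.116255+3/4·(-488.189719)≈-495.200417
n=8: y≈-495.200417, sp=4, e=sp−y≈499.200417; I≈334.804758, D=e−e_prev≈753.316672; u=1/4·499.200417+2·334.804758+1/4·753.316672≈982.738789; next y=-1/2·(-495.200417)+3/4·982.738789≈984.654300

0 4 10.000 0.000
1 4 -1.750 7.500
2 4 24.531 -5.063
3 4 -25.465 20.930
4 4 73.407 -29.563
5 4 -120.590 69.837
6 4 260.581 -125.361
7 4 -488.190 258.116
8 4 982.739 -495.200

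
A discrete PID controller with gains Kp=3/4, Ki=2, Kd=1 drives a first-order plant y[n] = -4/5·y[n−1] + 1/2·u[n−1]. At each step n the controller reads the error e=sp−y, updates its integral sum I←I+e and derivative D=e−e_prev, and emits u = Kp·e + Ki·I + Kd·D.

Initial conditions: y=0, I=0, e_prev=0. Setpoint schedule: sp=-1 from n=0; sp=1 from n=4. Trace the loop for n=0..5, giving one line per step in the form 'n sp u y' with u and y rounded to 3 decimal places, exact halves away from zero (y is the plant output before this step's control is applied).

(exact arithmetic carried between steps; '≈' marks a value shown rounded to 6 d.p. or computed from one; I and e_prev carry over from the previous line; the table rounds u and y to 3 d.p., halves away from zero)
n=0: y=0, sp=-1, e=sp−y=-1; I=-1, D=e−e_prev=-1; u=3/4·(-1)+2·(-1)+1·(-1)=-3.75; next y=-4/5·0+1/2·(-3.75)=-1.875
n=1: y=-1.875, sp=-1, e=sp−y=0.875; I=-0.125, D=e−e_prev=1.875; u=3/4·0.875+2·(-0.125)+1·1.875=2.28125; next y=-4/5·(-1.875)+1/2·2.28125=2.640625
n=2: y=2.640625, sp=-1, e=sp−y=-3.640625; I=-3.765625, D=e−e_prev=-4.515625; u=3/4·(-3.640625)+2·(-3.765625)+1·(-4.515625)≈-14.777344; next y=-4/5·2.640625+1/2·(-14.777344)≈-9.501172
n=3: y≈-9.501172, sp=-1, e=sp−y≈8.501172; I≈4.735547, D=e−e_prev≈12.141797; u=3/4·8.501172+2·4.735547+1·12.141797≈27.988770; next y=-4/5·(-9.501172)+1/2·27.988770≈21.595322
n=4: y≈21.595322, sp=1, e=sp−y≈-20.595322; I≈-15.859775, D=e−e_prev≈-29.096494; u=3/4·(-20.595322)+2·(-15.859775)+1·(-29.096494)≈-76.262537; next y=-4/5·21.595322+1/2·(-76.262537)≈-55.407526
n=5: y≈-55.407526, sp=1, e=sp−y≈56.407526; I≈40.547751, D=e−e_prev≈77.002848; u=3/4·56.407526+2·40.547751+1·77.002848≈200.403994; next y=-4/5·(-55.407526)+1/2·200.403994≈144.528018

0 -1 -3.750 0.000
1 -1 2.281 -1.875
2 -1 -14.777 2.641
3 -1 27.989 -9.501
4 1 -76.263 21.595
5 1 200.404 -55.408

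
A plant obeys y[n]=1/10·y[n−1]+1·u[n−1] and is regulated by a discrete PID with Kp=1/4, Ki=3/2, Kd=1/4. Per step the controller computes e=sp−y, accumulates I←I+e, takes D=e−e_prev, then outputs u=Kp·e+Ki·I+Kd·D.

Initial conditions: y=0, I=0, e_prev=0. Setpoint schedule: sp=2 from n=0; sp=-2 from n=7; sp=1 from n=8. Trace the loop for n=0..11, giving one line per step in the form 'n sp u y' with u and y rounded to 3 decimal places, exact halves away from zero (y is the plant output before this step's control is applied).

0 2 4.000 0.000
1 2 -1.500 4.000
2 2 6.700 -1.100
3 2 -5.305 6.590
4 2 12.205 -4.646
5 2 -13.407 11.740
6 2 24.026 -12.233
7 -2 -38.689 22.802
8 1 58.289 -36.409
9 1 -83.264 54.648
10 1 123.923 -77.799
11 1 -178.874 116.143

(exact arithmetic carried between steps; '≈' marks a value shown rounded to 6 d.p. or computed from one; I and e_prev carry over from the previous line; the table rounds u and y to 3 d.p., halves away from zero)
n=0: y=0, sp=2, e=sp−y=2; I=2, D=e−e_prev=2; u=1/4·2+3/2·2+1/4·2=4; next y=1/10·0+1·4=4
n=1: y=4, sp=2, e=sp−y=-2; I=0, D=e−e_prev=-4; u=1/4·(-2)+3/2·0+1/4·(-4)=-1.5; next y=1/10·4+1·(-1.5)=-1.1
n=2: y=-1.1, sp=2, e=sp−y=3.1; I=3.1, D=e−e_prev=5.1; u=1/4·3.1+3/2·3.1+1/4·5.1=6.7; next y=1/10·(-1.1)+1·6.7=6.59
n=3: y=6.59, sp=2, e=sp−y=-4.59; I=-1.49, D=e−e_prev=-7.69; u=1/4·(-4.59)+3/2·(-1.49)+1/4·(-7.69)=-5.305; next y=1/10·6.59+1·(-5.305)=-4.646
n=4: y=-4.646, sp=2, e=sp−y=6.646; I=5.156, D=e−e_prev=11.236; u=1/4·6.646+3/2·5.156+1/4·11.236=12.2045; next y=1/10·(-4.646)+1·12.2045=11.7399
n=5: y=11.7399, sp=2, e=sp−y=-9.7399; I=-4.5839, D=e−e_prev=-16.3859; u=1/4·(-9.7399)+3/2·(-4.5839)+1/4·(-16.3859)=-13.4073; next y=1/10·11.7399+1·(-13.4073)=-12.23331
n=6: y=-12.23331, sp=2, e=sp−y=14.23331; I=9.64941, D=e−e_prev=23.97321; u=1/4·14.23331+3/2·9.64941+1/4·23.97321=24.025745; next y=1/10·(-12.23331)+1·24.025745=22.802414
n=7: y=22.802414, sp=-2, e=sp−y=-24.802414; I=-15.153004, D=e−e_prev=-39.035724; u=1/4·(-24.802414)+3/2·(-15.153004)+1/4·(-39.035724)≈-38.689041; next y=1/10·22.802414+1·(-38.689041)≈-36.408799
n=8: y≈-36.408799, sp=1, e=sp−y≈37.408799; I≈22.255795, D=e−e_prev≈62.211213; u=1/4·37.408799+3/2·22.255795+1/4·62.211213≈58.288696; next y=1/10·(-36.408799)+1·58.288696≈54.647816
n=9: y≈54.647816, sp=1, e=sp−y≈-53.647816; I≈-31.392021, D=e−e_prev≈-91.056615; u=1/4·(-53.647816)+3/2·(-31.392021)+1/4·(-91.056615)≈-83.264139; next y=1/10·54.647816+1·(-83.264139)≈-77.799357
n=10: y≈-77.799357, sp=1, e=sp−y≈78.799357; I≈47.407336, D=e−e_prev≈132.447173; u=1/4·78.799357+3/2·47.407336+1/4·132.447173≈123.922637; next y=1/10·(-77.799357)+1·123.922637≈116.142701
n=11: y≈116.142701, sp=1, e=sp−y≈-115.142701; I≈-67.735365, D=e−e_prev≈-193.942059; u=1/4·(-115.142701)+3/2·(-67.735365)+1/4·(-193.942059)≈-178.874238; next y=1/10·116.142701+1·(-178.874238)≈-167.259967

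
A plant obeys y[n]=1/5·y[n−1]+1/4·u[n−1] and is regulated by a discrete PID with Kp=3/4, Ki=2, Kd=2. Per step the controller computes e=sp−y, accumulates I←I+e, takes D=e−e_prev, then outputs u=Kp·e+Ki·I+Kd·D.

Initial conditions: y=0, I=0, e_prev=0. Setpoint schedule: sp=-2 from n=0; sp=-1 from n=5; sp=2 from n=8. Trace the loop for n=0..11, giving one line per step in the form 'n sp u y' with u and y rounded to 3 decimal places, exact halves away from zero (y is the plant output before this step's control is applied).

(exact arithmetic carried between steps; '≈' marks a value shown rounded to 6 d.p. or computed from one; I and e_prev carry over from the previous line; the table rounds u and y to 3 d.p., halves away from zero)
n=0: y=0, sp=-2, e=sp−y=-2; I=-2, D=e−e_prev=-2; u=3/4·(-2)+2·(-2)+2·(-2)=-9.5; next y=1/5·0+1/4·(-9.5)=-2.375
n=1: y=-2.375, sp=-2, e=sp−y=0.375; I=-1.625, D=e−e_prev=2.375; u=3/4·0.375+2·(-1.625)+2·2.375=1.78125; next y=1/5·(-2.375)+1/4·1.78125≈-0.029688
n=2: y≈-0.029688, sp=-2, e=sp−y≈-1.970313; I≈-3.595313, D=e−e_prev≈-2.345313; u=3/4·(-1.970313)+2·(-3.595313)+2·(-2.345313)≈-13.358984; next y=1/5·(-0.029688)+1/4·(-13.358984)≈-3.345684
n=3: y≈-3.345684, sp=-2, e=sp−y≈1.345684; I≈-2.249629, D=e−e_prev≈3.315996; u=3/4·1.345684+2·(-2.249629)+2·3.315996≈3.141997; next y=1/5·(-3.345684)+1/4·3.141997≈0.116363
n=4: y≈0.116363, sp=-2, e=sp−y≈-2.116363; I≈-4.365991, D=e−e_prev≈-3.462046; u=3/4·(-2.116363)+2·(-4.365991)+2·(-3.462046)≈-17.243347; next y=1/5·0.116363+1/4·(-17.243347)≈-4.287564
n=5: y≈-4.287564, sp=-1, e=sp−y≈3.287564; I≈-1.078427, D=e−e_prev≈5.403927; u=3/4·3.287564+2·(-1.078427)+2·5.403927≈11.116672; next y=1/5·(-4.287564)+1/4·11.116672≈1.921655
n=6: y≈1.921655, sp=-1, e=sp−y≈-2.921655; I≈-4.000082, D=e−e_prev≈-6.209220; u=3/4·(-2.921655)+2·(-4.000082)+2·(-6.209220)≈-22.609845; next y=1/5·1.921655+1/4·(-22.609845)≈-5.268130
n=7: y≈-5.268130, sp=-1, e=sp−y≈4.268130; I≈0.268048, D=e−e_prev≈7.189786; u=3/4·4.268130+2·0.268048+2·7.189786≈18.116765; next y=1/5·(-5.268130)+1/4·18.116765≈3.475565
n=8: y≈3.475565, sp=2, e=sp−y≈-1.475565; I≈-1.207517, D=e−e_prev≈-5.743695; u=3/4·(-1.475565)+2·(-1.207517)+2·(-5.743695)≈-15.009099; next y=1/5·3.475565+1/4·(-15.009099)≈-3.057162
n=9: y≈-3.057162, sp=2, e=sp−y≈5.057162; I≈3.849645, D=e−e_prev≈6.532727; u=3/4·5.057162+2·3.849645+2·6.532727≈24.557614; next y=1/5·(-3.057162)+1/4·24.557614≈5.527971
n=10: y≈5.527971, sp=2, e=sp−y≈-3.527971; I≈0.321673, D=e−e_prev≈-8.585133; u=3/4·(-3.527971)+2·0.321673+2·(-8.585133)≈-19.172897; next y=1/5·5.527971+1/4·(-19.172897)≈-3.687630
n=11: y≈-3.687630, sp=2, e=sp−y≈5.687630; I≈6.009303, D=e−e_prev≈9.215601; u=3/4·5.687630+2·6.009303+2·9.215601≈34.715532; next y=1/5·(-3.687630)+1/4·34.715532≈7.941357

0 -2 -9.500 0.000
1 -2 1.781 -2.375
2 -2 -13.359 -0.030
3 -2 3.142 -3.346
4 -2 -17.243 0.116
5 -1 11.117 -4.288
6 -1 -22.610 1.922
7 -1 18.117 -5.268
8 2 -15.009 3.476
9 2 24.558 -3.057
10 2 -19.173 5.528
11 2 34.716 -3.688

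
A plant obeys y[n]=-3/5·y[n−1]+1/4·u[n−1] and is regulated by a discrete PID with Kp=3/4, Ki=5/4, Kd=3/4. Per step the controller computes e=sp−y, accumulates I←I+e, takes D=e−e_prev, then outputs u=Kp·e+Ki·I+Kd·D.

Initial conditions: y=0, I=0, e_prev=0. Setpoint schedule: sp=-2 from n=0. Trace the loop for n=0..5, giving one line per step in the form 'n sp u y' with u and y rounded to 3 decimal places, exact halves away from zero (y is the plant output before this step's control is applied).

0 -2 -5.500 0.000
1 -2 -2.719 -1.375
2 -2 -8.712 0.145
3 -2 -3.625 -2.265
4 -2 -12.576 0.453
5 -2 -2.964 -3.416

(exact arithmetic carried between steps; '≈' marks a value shown rounded to 6 d.p. or computed from one; I and e_prev carry over from the previous line; the table rounds u and y to 3 d.p., halves away from zero)
n=0: y=0, sp=-2, e=sp−y=-2; I=-2, D=e−e_prev=-2; u=3/4·(-2)+5/4·(-2)+3/4·(-2)=-5.5; next y=-3/5·0+1/4·(-5.5)=-1.375
n=1: y=-1.375, sp=-2, e=sp−y=-0.625; I=-2.625, D=e−e_prev=1.375; u=3/4·(-0.625)+5/4·(-2.625)+3/4·1.375=-2.71875; next y=-3/5·(-1.375)+1/4·(-2.71875)≈0.145313
n=2: y≈0.145313, sp=-2, e=sp−y≈-2.145313; I≈-4.770313, D=e−e_prev≈-1.520313; u=3/4·(-2.145313)+5/4·(-4.770313)+3/4·(-1.520313)≈-8.712109; next y=-3/5·0.145313+1/4·(-8.712109)≈-2.265215
n=3: y≈-2.265215, sp=-2, e=sp−y≈0.265215; I≈-4.505098, D=e−e_prev≈2.410527; u=3/4·0.265215+5/4·(-4.505098)+3/4·2.410527≈-3.624565; next y=-3/5·(-2.265215)+1/4·(-3.624565)≈0.452988
n=4: y≈0.452988, sp=-2, e=sp−y≈-2.452988; I≈-6.958085, D=e−e_prev≈-2.718202; u=3/4·(-2.452988)+5/4·(-6.958085)+3/4·(-2.718202)≈-12.575999; next y=-3/5·0.452988+1/4·(-12.575999)≈-3.415792
n=5: y≈-3.415792, sp=-2, e=sp−y≈1.415792; I≈-5.542293, D=e−e_prev≈3.868780; u=3/4·1.415792+5/4·(-5.542293)+3/4·3.868780≈-2.964437; next y=-3/5·(-3.415792)+1/4·(-2.964437)≈1.308366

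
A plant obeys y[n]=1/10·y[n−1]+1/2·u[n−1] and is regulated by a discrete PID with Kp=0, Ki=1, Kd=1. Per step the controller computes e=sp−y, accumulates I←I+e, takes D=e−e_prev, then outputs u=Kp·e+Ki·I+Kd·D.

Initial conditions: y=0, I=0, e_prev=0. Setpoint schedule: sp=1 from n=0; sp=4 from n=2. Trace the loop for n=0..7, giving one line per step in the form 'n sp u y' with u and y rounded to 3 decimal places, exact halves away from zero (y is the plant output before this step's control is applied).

(exact arithmetic carried between steps; '≈' marks a value shown rounded to 6 d.p. or computed from one; I and e_prev carry over from the previous line; the table rounds u and y to 3 d.p., halves away from zero)
n=0: y=0, sp=1, e=sp−y=1; I=1, D=e−e_prev=1; u=0·1+1·1+1·1=2; next y=1/10·0+1/2·2=1
n=1: y=1, sp=1, e=sp−y=0; I=1, D=e−e_prev=-1; u=0·0+1·1+1·(-1)=0; next y=1/10·1+1/2·0=0.1
n=2: y=0.1, sp=4, e=sp−y=3.9; I=4.9, D=e−e_prev=3.9; u=0·3.9+1·4.9+1·3.9=8.8; next y=1/10·0.1+1/2·8.8=4.41
n=3: y=4.41, sp=4, e=sp−y=-0.41; I=4.49, D=e−e_prev=-4.31; u=0·(-0.41)+1·4.49+1·(-4.31)=0.18; next y=1/10·4.41+1/2·0.18=0.531
n=4: y=0.531, sp=4, e=sp−y=3.469; I=7.959, D=e−e_prev=3.879; u=0·3.469+1·7.959+1·3.879=11.838; next y=1/10·0.531+1/2·11.838=5.9721
n=5: y=5.9721, sp=4, e=sp−y=-1.9721; I=5.9869, D=e−e_prev=-5.4411; u=0·(-1.9721)+1·5.9869+1·(-5.4411)=0.5458; next y=1/10·5.9721+1/2·0.5458=0.87011
n=6: y=0.87011, sp=4, e=sp−y=3.12989; I=9.11679, D=e−e_prev=5.10199; u=0·3.12989+1·9.11679+1·5.10199=14.21878; next y=1/10·0.87011+1/2·14.21878=7.196401
n=7: y=7.196401, sp=4, e=sp−y=-3.196401; I=5.920389, D=e−e_prev=-6.326291; u=0·(-3.196401)+1·5.920389+1·(-6.326291)=-0.405902; next y=1/10·7.196401+1/2·(-0.405902)≈0.516689

0 1 2.000 0.000
1 1 0.000 1.000
2 4 8.800 0.100
3 4 0.180 4.410
4 4 11.838 0.531
5 4 0.546 5.972
6 4 14.219 0.870
7 4 -0.406 7.196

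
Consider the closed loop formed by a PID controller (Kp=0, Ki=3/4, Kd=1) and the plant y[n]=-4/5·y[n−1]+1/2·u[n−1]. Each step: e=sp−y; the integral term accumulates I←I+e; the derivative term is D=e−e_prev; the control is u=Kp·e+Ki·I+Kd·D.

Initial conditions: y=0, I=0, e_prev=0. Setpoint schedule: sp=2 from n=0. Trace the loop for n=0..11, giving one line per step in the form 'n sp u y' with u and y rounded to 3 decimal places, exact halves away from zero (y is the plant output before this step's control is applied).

(exact arithmetic carried between steps; '≈' marks a value shown rounded to 6 d.p. or computed from one; I and e_prev carry over from the previous line; the table rounds u and y to 3 d.p., halves away from zero)
n=0: y=0, sp=2, e=sp−y=2; I=2, D=e−e_prev=2; u=0·2+3/4·2+1·2=3.5; next y=-4/5·0+1/2·3.5=1.75
n=1: y=1.75, sp=2, e=sp−y=0.25; I=2.25, D=e−e_prev=-1.75; u=0·0.25+3/4·2.25+1·(-1.75)=-0.0625; next y=-4/5·1.75+1/2·(-0.0625)=-1.43125
n=2: y=-1.43125, sp=2, e=sp−y=3.43125; I=5.68125, D=e−e_prev=3.18125; u=0·3.43125+3/4·5.68125+1·3.18125≈7.442188; next y=-4/5·(-1.43125)+1/2·7.442188≈4.866094
n=3: y≈4.866094, sp=2, e=sp−y≈-2.866094; I≈2.815156, D=e−e_prev≈-6.297344; u=0·(-2.866094)+3/4·2.815156+1·(-6.297344)≈-4.185977; next y=-4/5·4.866094+1/2·(-4.185977)≈-5.985863
n=4: y≈-5.985863, sp=2, e=sp−y≈7.985863; I≈10.801020, D=e−e_prev≈10.851957; u=0·7.985863+3/4·10.801020+1·10.851957≈18.952722; next y=-4/5·(-5.985863)+1/2·18.952722≈14.265051
n=5: y≈14.265051, sp=2, e=sp−y≈-12.265051; I≈-1.464032, D=e−e_prev≈-20.250915; u=0·(-12.265051)+3/4·(-1.464032)+1·(-20.250915)≈-21.348939; next y=-4/5·14.265051+1/2·(-21.348939)≈-22.086511
n=6: y≈-22.086511, sp=2, e=sp−y≈24.086511; I≈22.622479, D=e−e_prev≈36.351562; u=0·24.086511+3/4·22.622479+1·36.351562≈53.318421; next y=-4/5·(-22.086511)+1/2·53.318421≈44.328419
n=7: y≈44.328419, sp=2, e=sp−y≈-42.328419; I≈-19.705940, D=e−e_prev≈-66.414929; u=0·(-42.328419)+3/4·(-19.705940)+1·(-66.414929)≈-81.194385; next y=-4/5·44.328419+1/2·(-81.194385)≈-76.059927
n=8: y≈-76.059927, sp=2, e=sp−y≈78.059927; I≈58.353987, D=e−e_prev≈120.388346; u=0·78.059927+3/4·58.353987+1·120.388346≈164.153837; next y=-4/5·(-76.059927)+1/2·164.153837≈142.924860
n=9: y≈142.924860, sp=2, e=sp−y≈-140.924860; I≈-82.570873, D=e−e_prev≈-218.984788; u=0·(-140.924860)+3/4·(-82.570873)+1·(-218.984788)≈-280.912942; next y=-4/5·142.924860+1/2·(-280.912942)≈-254.796359
n=10: y≈-254.796359, sp=2, e=sp−y≈256.796359; I≈174.225486, D=e−e_prev≈397.721220; u=0·256.796359+3/4·174.225486+1·397.721220≈528.390334; next y=-4/5·(-254.796359)+1/2·528.390334≈468.032255
n=11: y≈468.032255, sp=2, e=sp−y≈-466.032255; I≈-291.806768, D=e−e_prev≈-722.828614; u=0·(-466.032255)+3/4·(-291.806768)+1·(-722.828614)≈-941.683691; next y=-4/5·468.032255+1/2·(-941.683691)≈-845.267649

0 2 3.500 0.000
1 2 -0.063 1.750
2 2 7.442 -1.431
3 2 -4.186 4.866
4 2 18.953 -5.986
5 2 -21.349 14.265
6 2 53.318 -22.087
7 2 -81.194 44.328
8 2 164.154 -76.060
9 2 -280.913 142.925
10 2 528.390 -254.796
11 2 -941.684 468.032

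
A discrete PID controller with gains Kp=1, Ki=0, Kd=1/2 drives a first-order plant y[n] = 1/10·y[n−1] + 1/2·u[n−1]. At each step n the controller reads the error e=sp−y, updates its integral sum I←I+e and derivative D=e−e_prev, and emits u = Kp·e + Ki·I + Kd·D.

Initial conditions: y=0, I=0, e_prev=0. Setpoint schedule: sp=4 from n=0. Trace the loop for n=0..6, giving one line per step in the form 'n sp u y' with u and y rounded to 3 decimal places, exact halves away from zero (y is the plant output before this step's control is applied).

0 4 6.000 0.000
1 4 -0.500 3.000
2 4 5.425 0.050
3 4 -0.051 2.718
4 4 4.990 0.246
5 4 0.344 2.519
6 4 4.624 0.424

(exact arithmetic carried between steps; '≈' marks a value shown rounded to 6 d.p. or computed from one; I and e_prev carry over from the previous line; the table rounds u and y to 3 d.p., halves away from zero)
n=0: y=0, sp=4, e=sp−y=4; I=4, D=e−e_prev=4; u=1·4+0·4+1/2·4=6; next y=1/10·0+1/2·6=3
n=1: y=3, sp=4, e=sp−y=1; I=5, D=e−e_prev=-3; u=1·1+0·5+1/2·(-3)=-0.5; next y=1/10·3+1/2·(-0.5)=0.05
n=2: y=0.05, sp=4, e=sp−y=3.95; I=8.95, D=e−e_prev=2.95; u=1·3.95+0·8.95+1/2·2.95=5.425; next y=1/10·0.05+1/2·5.425=2.7175
n=3: y=2.7175, sp=4, e=sp−y=1.2825; I=10.2325, D=e−e_prev=-2.6675; u=1·1.2825+0·10.2325+1/2·(-2.6675)=-0.05125; next y=1/10·2.7175+1/2·(-0.05125)=0.246125
n=4: y=0.246125, sp=4, e=sp−y=3.753875; I=13.986375, D=e−e_prev=2.471375; u=1·3.753875+0·13.986375+1/2·2.471375≈4.989563; next y=1/10·0.246125+1/2·4.989563≈2.519394
n=5: y≈2.519394, sp=4, e=sp−y≈1.480606; I≈15.466981, D=e−e_prev≈-2.273269; u=1·1.480606+0·15.466981+1/2·(-2.273269)≈0.343972; next y=1/10·2.519394+1/2·0.343972≈0.423925
n=6: y≈0.423925, sp=4, e=sp−y≈3.576075; I≈19.043056, D=e−e_prev≈2.095468; u=1·3.576075+0·19.043056+1/2·2.095468≈4.623809; next y=1/10·0.423925+1/2·4.623809≈2.354297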